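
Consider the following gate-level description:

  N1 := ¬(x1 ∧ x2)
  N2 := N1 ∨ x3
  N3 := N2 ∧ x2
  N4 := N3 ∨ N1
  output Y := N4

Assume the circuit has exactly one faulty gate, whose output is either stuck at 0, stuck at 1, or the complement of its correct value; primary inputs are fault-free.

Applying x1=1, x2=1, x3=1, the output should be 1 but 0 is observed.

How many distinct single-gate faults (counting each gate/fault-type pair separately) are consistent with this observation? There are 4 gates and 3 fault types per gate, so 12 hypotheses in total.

6

Fault-free: N1=0, N2=1, N3=1, N4=1 → 1. Observed 0.
  N1 stuck-at-0: output 1 ✗
  N1 stuck-at-1: output 1 ✗
  N1 inverted output: output 1 ✗
  N2 stuck-at-0: output 0 ✓
  N2 stuck-at-1: output 1 ✗
  N2 inverted output: output 0 ✓
  N3 stuck-at-0: output 0 ✓
  N3 stuck-at-1: output 1 ✗
  N3 inverted output: output 0 ✓
  N4 stuck-at-0: output 0 ✓
  N4 stuck-at-1: output 1 ✗
  N4 inverted output: output 0 ✓
Consistent faults: {N2 stuck-at-0, N2 inverted output, N3 stuck-at-0, N3 inverted output, N4 stuck-at-0, N4 inverted output} — 6 in all.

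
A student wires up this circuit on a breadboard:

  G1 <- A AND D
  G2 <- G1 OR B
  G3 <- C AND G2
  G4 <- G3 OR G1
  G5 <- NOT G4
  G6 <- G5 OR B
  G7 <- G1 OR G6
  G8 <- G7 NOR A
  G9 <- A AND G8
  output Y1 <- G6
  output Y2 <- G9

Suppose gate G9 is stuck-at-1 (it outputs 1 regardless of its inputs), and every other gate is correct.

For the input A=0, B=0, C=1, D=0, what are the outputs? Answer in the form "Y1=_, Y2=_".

Y1=1, Y2=1

Propagate with G9 forced: G1=0, G2=0, G3=0, G4=0, G5=1, G6=1, G7=1, G8=0, G9=1 [stuck-at-1].
So the outputs are Y1=1, Y2=1. (Without the fault they would be Y1=1, Y2=0.)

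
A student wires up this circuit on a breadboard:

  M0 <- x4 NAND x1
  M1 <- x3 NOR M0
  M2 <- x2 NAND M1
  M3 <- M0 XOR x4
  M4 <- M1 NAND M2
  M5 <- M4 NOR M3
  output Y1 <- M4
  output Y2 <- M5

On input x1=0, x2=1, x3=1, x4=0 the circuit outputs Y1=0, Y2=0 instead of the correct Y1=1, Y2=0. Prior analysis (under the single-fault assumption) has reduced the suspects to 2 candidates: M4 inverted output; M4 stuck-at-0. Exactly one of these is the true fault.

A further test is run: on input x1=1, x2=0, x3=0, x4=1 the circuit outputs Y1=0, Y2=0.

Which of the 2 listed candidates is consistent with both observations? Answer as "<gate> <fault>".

Evaluate each candidate on input x1=1, x2=0, x3=0, x4=1:
  M4 inverted output: M0=0, M1=1, M2=1, M3=1, M4=1 [inverted output], M5=0 → Y1=1, Y2=0 — eliminated
  M4 stuck-at-0: M0=0, M1=1, M2=1, M3=1, M4=0 [stuck-at-0], M5=0 → Y1=0, Y2=0 — matches
Only M4 stuck-at-0 reproduces the observed Y1=0, Y2=0.

M4 stuck-at-0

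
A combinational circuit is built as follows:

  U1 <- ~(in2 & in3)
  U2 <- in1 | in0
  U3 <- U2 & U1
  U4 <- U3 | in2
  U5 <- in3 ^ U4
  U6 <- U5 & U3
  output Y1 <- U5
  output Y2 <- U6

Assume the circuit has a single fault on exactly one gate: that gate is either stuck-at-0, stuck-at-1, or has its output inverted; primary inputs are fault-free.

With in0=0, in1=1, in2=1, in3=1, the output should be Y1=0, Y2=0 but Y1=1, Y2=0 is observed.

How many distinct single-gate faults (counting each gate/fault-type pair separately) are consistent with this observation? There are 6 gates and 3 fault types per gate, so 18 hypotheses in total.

4

Fault-free: U1=0, U2=1, U3=0, U4=1, U5=0, U6=0 → Y1=0, Y2=0. Observed Y1=1, Y2=0.
  U1: none of the 3 fault types match ✗
  U2: none of the 3 fault types match ✗
  U3: none of the 3 fault types match ✗
  U4: stuck-at-0, inverted output ✓; others ✗
  U5: stuck-at-1, inverted output ✓; others ✗
  U6: none of the 3 fault types match ✗
Consistent faults: {U4 stuck-at-0, U4 inverted output, U5 stuck-at-1, U5 inverted output} — 4 in all.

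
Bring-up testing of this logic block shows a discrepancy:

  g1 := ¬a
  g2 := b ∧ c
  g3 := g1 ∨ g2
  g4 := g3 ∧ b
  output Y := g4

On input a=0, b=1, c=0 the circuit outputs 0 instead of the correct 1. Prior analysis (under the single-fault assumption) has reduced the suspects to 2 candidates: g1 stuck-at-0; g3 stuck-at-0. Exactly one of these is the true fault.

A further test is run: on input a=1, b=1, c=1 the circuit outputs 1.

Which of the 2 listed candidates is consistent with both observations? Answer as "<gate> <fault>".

Evaluate each candidate on input a=1, b=1, c=1:
  g1 stuck-at-0: g1=0 [stuck-at-0], g2=1, g3=1, g4=1 → 1 — matches
  g3 stuck-at-0: g1=0, g2=1, g3=0 [stuck-at-0], g4=0 → 0 — eliminated
Only g1 stuck-at-0 reproduces the observed 1.

g1 stuck-at-0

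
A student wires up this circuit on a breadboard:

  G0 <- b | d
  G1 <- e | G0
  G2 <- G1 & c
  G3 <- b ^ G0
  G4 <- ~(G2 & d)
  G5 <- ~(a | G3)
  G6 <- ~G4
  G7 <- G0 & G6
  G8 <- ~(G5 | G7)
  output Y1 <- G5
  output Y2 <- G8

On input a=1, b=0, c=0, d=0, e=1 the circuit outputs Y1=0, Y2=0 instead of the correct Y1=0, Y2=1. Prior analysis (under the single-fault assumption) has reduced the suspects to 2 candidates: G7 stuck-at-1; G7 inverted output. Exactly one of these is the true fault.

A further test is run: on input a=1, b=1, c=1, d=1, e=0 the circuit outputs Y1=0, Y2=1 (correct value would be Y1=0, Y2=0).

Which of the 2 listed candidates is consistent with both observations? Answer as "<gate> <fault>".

Evaluate each candidate on input a=1, b=1, c=1, d=1, e=0:
  G7 stuck-at-1: G0=1, G1=1, G2=1, G3=0, G4=0, G5=0, G6=1, G7=1 [stuck-at-1], G8=0 → Y1=0, Y2=0 — eliminated
  G7 inverted output: G0=1, G1=1, G2=1, G3=0, G4=0, G5=0, G6=1, G7=0 [inverted output], G8=1 → Y1=0, Y2=1 — matches
Only G7 inverted output reproduces the observed Y1=0, Y2=1.

G7 inverted output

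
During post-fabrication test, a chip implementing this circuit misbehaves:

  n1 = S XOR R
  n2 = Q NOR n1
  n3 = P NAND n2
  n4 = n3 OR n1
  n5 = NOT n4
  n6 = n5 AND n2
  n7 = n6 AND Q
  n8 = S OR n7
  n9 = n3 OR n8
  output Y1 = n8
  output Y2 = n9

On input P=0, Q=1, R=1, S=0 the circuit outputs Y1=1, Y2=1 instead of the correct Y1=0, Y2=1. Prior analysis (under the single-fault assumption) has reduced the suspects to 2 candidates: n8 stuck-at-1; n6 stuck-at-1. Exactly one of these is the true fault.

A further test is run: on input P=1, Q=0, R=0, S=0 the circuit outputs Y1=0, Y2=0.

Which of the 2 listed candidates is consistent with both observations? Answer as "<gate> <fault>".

Evaluate each candidate on input P=1, Q=0, R=0, S=0:
  n8 stuck-at-1: n1=0, n2=1, n3=0, n4=0, n5=1, n6=1, n7=0, n8=1 [stuck-at-1], n9=1 → Y1=1, Y2=1 — eliminated
  n6 stuck-at-1: n1=0, n2=1, n3=0, n4=0, n5=1, n6=1 [stuck-at-1], n7=0, n8=0, n9=0 → Y1=0, Y2=0 — matches
Only n6 stuck-at-1 reproduces the observed Y1=0, Y2=0.

n6 stuck-at-1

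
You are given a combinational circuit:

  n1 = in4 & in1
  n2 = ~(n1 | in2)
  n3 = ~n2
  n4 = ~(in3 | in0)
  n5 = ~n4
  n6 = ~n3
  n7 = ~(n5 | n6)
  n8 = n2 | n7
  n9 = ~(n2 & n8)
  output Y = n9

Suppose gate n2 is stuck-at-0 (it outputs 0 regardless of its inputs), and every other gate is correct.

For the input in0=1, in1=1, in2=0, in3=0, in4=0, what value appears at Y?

Propagate with n2 forced: n1=0, n2=0 [stuck-at-0], n3=1, n4=0, n5=1, n6=0, n7=0, n8=0, n9=1.
So Y = 1. (Without the fault it would be 0.)

1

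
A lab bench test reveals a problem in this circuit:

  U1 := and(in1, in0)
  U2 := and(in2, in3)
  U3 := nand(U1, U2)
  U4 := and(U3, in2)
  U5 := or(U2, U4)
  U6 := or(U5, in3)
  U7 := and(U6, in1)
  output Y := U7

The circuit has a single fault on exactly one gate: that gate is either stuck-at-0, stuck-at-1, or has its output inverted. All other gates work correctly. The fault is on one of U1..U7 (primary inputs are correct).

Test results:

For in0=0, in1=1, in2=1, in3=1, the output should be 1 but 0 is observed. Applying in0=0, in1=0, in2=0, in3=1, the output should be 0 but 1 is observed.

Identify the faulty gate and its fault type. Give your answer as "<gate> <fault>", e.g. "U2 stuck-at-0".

Fault-free values for test 1 (in0=0, in1=1, in2=1, in3=1): U1=0, U2=1, U3=1, U4=1, U5=1, U6=1, U7=1, giving Y=1. Observed 0.
Test 1: faults giving observed 0 are {U6 stuck-at-0, U6 inverted output, U7 stuck-at-0, U7 inverted output}.
Test 2 (in0=0, in1=0, in2=0, in3=1): fault-free U1=0, U2=0, U3=1, U4=0, U5=0, U6=1, U7=0 → 0; observed 1. Eliminates U6 stuck-at-0, U6 inverted output, U7 stuck-at-0.
Only U7 inverted output is consistent with every test.

U7 inverted output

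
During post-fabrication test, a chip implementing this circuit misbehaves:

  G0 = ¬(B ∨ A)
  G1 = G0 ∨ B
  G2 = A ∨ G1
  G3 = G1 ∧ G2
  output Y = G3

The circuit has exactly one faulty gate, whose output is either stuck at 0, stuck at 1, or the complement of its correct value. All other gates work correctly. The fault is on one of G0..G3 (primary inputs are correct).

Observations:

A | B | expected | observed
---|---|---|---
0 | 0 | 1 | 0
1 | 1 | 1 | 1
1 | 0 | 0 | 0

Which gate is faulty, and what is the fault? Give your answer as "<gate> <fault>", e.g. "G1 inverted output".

Fault-free values for test 1 (A=0, B=0): G0=1, G1=1, G2=1, G3=1, giving Y=1. Observed 0.
Test 1: faults giving observed 0 are {G0 stuck-at-0, G0 inverted output, G1 stuck-at-0, G1 inverted output, G2 stuck-at-0, G2 inverted output, G3 stuck-at-0, G3 inverted output}.
Test 2 (A=1, B=1): fault-free G0=0, G1=1, G2=1, G3=1 → 1; observed 1. Eliminates G1 stuck-at-0, G1 inverted output, G2 stuck-at-0, G2 inverted output, G3 stuck-at-0, G3 inverted output.
Test 3 (A=1, B=0): fault-free G0=0, G1=0, G2=1, G3=0 → 0; observed 0. Eliminates G0 inverted output.
Only G0 stuck-at-0 is consistent with every test.

G0 stuck-at-0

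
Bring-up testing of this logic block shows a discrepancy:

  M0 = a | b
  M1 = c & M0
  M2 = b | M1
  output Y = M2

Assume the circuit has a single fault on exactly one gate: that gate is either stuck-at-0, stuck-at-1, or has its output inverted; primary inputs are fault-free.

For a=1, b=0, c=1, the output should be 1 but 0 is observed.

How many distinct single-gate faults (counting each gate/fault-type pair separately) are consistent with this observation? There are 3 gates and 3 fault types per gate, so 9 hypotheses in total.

Fault-free: M0=1, M1=1, M2=1 → 1. Observed 0.
  M0 stuck-at-0: output 0 ✓
  M0 stuck-at-1: output 1 ✗
  M0 inverted output: output 0 ✓
  M1 stuck-at-0: output 0 ✓
  M1 stuck-at-1: output 1 ✗
  M1 inverted output: output 0 ✓
  M2 stuck-at-0: output 0 ✓
  M2 stuck-at-1: output 1 ✗
  M2 inverted output: output 0 ✓
Consistent faults: {M0 stuck-at-0, M0 inverted output, M1 stuck-at-0, M1 inverted output, M2 stuck-at-0, M2 inverted output} — 6 in all.

6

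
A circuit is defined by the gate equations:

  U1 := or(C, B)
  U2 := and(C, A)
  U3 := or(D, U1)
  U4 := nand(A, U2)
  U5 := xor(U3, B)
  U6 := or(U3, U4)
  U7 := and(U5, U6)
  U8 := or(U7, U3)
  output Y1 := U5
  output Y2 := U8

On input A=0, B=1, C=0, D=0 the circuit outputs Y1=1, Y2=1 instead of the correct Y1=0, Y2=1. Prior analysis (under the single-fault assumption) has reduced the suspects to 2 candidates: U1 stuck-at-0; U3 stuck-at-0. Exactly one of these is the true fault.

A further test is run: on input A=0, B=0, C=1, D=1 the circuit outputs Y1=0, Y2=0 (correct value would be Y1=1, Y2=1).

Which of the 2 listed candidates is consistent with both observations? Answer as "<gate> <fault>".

U3 stuck-at-0

Evaluate each candidate on input A=0, B=0, C=1, D=1:
  U1 stuck-at-0: U1=0 [stuck-at-0], U2=0, U3=1, U4=1, U5=1, U6=1, U7=1, U8=1 → Y1=1, Y2=1 — eliminated
  U3 stuck-at-0: U1=1, U2=0, U3=0 [stuck-at-0], U4=1, U5=0, U6=1, U7=0, U8=0 → Y1=0, Y2=0 — matches
Only U3 stuck-at-0 reproduces the observed Y1=0, Y2=0.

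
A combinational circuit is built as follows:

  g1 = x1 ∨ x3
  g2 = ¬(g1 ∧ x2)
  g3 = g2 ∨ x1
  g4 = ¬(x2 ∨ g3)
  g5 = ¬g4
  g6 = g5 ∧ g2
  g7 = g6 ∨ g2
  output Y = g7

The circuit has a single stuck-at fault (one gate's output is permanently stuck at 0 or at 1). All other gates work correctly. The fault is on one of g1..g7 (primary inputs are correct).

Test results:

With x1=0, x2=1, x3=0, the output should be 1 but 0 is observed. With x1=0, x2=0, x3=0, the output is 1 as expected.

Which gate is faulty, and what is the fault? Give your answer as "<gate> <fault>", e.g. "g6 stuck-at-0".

g1 stuck-at-1

Fault-free values for test 1 (x1=0, x2=1, x3=0): g1=0, g2=1, g3=1, g4=0, g5=1, g6=1, g7=1, giving Y=1. Observed 0.
Test 1: faults giving observed 0 are {g1 stuck-at-1, g2 stuck-at-0, g7 stuck-at-0}.
Test 2 (x1=0, x2=0, x3=0): fault-free g1=0, g2=1, g3=1, g4=0, g5=1, g6=1, g7=1 → 1; observed 1. Eliminates g2 stuck-at-0, g7 stuck-at-0.
Only g1 stuck-at-1 is consistent with every test.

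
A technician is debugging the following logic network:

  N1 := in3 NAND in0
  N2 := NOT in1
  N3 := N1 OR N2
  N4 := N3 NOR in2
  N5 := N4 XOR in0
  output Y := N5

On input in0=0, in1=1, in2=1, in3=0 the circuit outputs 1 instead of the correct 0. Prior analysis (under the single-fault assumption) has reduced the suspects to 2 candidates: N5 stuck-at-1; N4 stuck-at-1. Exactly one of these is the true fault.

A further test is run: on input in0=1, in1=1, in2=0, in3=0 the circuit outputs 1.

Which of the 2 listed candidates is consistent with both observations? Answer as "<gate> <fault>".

Evaluate each candidate on input in0=1, in1=1, in2=0, in3=0:
  N5 stuck-at-1: N1=1, N2=0, N3=1, N4=0, N5=1 [stuck-at-1] → 1 — matches
  N4 stuck-at-1: N1=1, N2=0, N3=1, N4=1 [stuck-at-1], N5=0 → 0 — eliminated
Only N5 stuck-at-1 reproduces the observed 1.

N5 stuck-at-1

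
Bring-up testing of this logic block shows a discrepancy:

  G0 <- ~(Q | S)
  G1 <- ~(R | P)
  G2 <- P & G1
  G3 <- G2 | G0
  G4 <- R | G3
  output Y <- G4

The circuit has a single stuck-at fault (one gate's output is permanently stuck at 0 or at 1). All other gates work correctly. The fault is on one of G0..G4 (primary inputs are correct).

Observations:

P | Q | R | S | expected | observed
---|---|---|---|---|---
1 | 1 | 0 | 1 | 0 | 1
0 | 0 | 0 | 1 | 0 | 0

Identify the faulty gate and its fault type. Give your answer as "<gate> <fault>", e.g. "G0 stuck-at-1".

G1 stuck-at-1

Fault-free values for test 1 (P=1, Q=1, R=0, S=1): G0=0, G1=0, G2=0, G3=0, G4=0, giving Y=0. Observed 1.
Test 1: faults giving observed 1 are {G0 stuck-at-1, G1 stuck-at-1, G2 stuck-at-1, G3 stuck-at-1, G4 stuck-at-1}.
Test 2 (P=0, Q=0, R=0, S=1): fault-free G0=0, G1=1, G2=0, G3=0, G4=0 → 0; observed 0. Eliminates G0 stuck-at-1, G2 stuck-at-1, G3 stuck-at-1, G4 stuck-at-1.
Only G1 stuck-at-1 is consistent with every test.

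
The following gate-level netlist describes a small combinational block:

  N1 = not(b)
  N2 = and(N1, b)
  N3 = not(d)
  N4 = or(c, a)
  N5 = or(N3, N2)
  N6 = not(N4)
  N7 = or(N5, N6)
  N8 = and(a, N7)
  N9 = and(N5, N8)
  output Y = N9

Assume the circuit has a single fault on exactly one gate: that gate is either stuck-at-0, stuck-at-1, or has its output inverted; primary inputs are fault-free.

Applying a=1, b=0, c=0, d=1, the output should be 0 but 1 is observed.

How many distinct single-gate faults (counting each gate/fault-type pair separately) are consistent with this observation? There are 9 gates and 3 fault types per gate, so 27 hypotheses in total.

Fault-free: N1=1, N2=0, N3=0, N4=1, N5=0, N6=0, N7=0, N8=0, N9=0 → 0. Observed 1.
  N1: none of the 3 fault types match ✗
  N2: stuck-at-1, inverted output ✓; others ✗
  N3: stuck-at-1, inverted output ✓; others ✗
  N4: none of the 3 fault types match ✗
  N5: stuck-at-1, inverted output ✓; others ✗
  N6: none of the 3 fault types match ✗
  N7: none of the 3 fault types match ✗
  N8: none of the 3 fault types match ✗
  N9: stuck-at-1, inverted output ✓; others ✗
Consistent faults: {N2 stuck-at-1, N2 inverted output, N3 stuck-at-1, N3 inverted output, N5 stuck-at-1, N5 inverted output, N9 stuck-at-1, N9 inverted output} — 8 in all.

8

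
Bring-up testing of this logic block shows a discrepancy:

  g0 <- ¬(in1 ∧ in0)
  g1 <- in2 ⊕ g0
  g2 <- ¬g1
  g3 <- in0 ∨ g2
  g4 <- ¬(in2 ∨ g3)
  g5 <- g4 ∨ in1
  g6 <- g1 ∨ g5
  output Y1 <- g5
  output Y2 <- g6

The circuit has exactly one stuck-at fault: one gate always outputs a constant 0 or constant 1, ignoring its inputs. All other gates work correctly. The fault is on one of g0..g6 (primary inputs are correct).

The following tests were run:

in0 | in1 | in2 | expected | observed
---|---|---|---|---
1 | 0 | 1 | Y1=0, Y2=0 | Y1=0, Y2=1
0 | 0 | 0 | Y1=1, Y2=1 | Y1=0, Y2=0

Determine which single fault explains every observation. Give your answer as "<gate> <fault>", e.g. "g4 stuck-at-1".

Fault-free values for test 1 (in0=1, in1=0, in2=1): g0=1, g1=0, g2=1, g3=1, g4=0, g5=0, g6=0, giving Y1=0, Y2=0. Observed Y1=0, Y2=1.
Test 1: faults giving observed Y1=0, Y2=1 are {g0 stuck-at-0, g1 stuck-at-1, g6 stuck-at-1}.
Test 2 (in0=0, in1=0, in2=0): fault-free g0=1, g1=1, g2=0, g3=0, g4=1, g5=1, g6=1 → Y1=1, Y2=1; observed Y1=0, Y2=0. Eliminates g1 stuck-at-1, g6 stuck-at-1.
Only g0 stuck-at-0 is consistent with every test.

g0 stuck-at-0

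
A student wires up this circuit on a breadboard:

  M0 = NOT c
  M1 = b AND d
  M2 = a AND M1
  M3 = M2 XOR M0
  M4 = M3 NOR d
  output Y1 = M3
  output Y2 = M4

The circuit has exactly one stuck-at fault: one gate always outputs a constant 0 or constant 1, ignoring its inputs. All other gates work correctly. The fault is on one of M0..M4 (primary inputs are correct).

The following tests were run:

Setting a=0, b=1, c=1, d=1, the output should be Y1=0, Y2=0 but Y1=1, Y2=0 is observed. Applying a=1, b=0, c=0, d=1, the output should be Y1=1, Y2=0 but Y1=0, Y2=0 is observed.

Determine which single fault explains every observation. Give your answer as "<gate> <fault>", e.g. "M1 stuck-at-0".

Fault-free values for test 1 (a=0, b=1, c=1, d=1): M0=0, M1=1, M2=0, M3=0, M4=0, giving Y1=0, Y2=0. Observed Y1=1, Y2=0.
Test 1: faults giving observed Y1=1, Y2=0 are {M0 stuck-at-1, M2 stuck-at-1, M3 stuck-at-1}.
Test 2 (a=1, b=0, c=0, d=1): fault-free M0=1, M1=0, M2=0, M3=1, M4=0 → Y1=1, Y2=0; observed Y1=0, Y2=0. Eliminates M0 stuck-at-1, M3 stuck-at-1.
Only M2 stuck-at-1 is consistent with every test.

M2 stuck-at-1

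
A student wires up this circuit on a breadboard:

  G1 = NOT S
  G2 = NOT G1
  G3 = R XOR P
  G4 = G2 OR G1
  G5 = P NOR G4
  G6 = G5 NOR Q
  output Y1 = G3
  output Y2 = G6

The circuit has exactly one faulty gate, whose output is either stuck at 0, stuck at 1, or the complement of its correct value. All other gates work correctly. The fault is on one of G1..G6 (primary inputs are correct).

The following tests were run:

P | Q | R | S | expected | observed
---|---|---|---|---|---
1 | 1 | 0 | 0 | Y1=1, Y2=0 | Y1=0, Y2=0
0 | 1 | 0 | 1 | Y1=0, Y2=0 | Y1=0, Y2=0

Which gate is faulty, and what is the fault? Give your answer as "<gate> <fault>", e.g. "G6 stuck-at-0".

G3 stuck-at-0

Fault-free values for test 1 (P=1, Q=1, R=0, S=0): G1=1, G2=0, G3=1, G4=1, G5=0, G6=0, giving Y1=1, Y2=0. Observed Y1=0, Y2=0.
Test 1: faults giving observed Y1=0, Y2=0 are {G3 stuck-at-0, G3 inverted output}.
Test 2 (P=0, Q=1, R=0, S=1): fault-free G1=0, G2=1, G3=0, G4=1, G5=0, G6=0 → Y1=0, Y2=0; observed Y1=0, Y2=0. Eliminates G3 inverted output.
Only G3 stuck-at-0 is consistent with every test.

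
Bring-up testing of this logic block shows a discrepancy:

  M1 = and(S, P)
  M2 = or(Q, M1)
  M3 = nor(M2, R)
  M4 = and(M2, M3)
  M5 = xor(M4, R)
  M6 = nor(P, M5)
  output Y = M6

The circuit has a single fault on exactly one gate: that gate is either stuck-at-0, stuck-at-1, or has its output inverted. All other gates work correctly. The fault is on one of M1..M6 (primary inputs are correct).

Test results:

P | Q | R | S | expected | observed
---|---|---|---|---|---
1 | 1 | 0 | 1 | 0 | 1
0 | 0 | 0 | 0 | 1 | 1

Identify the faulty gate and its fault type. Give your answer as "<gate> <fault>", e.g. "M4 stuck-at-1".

M6 stuck-at-1

Fault-free values for test 1 (P=1, Q=1, R=0, S=1): M1=1, M2=1, M3=0, M4=0, M5=0, M6=0, giving Y=0. Observed 1.
Test 1: faults giving observed 1 are {M6 stuck-at-1, M6 inverted output}.
Test 2 (P=0, Q=0, R=0, S=0): fault-free M1=0, M2=0, M3=1, M4=0, M5=0, M6=1 → 1; observed 1. Eliminates M6 inverted output.
Only M6 stuck-at-1 is consistent with every test.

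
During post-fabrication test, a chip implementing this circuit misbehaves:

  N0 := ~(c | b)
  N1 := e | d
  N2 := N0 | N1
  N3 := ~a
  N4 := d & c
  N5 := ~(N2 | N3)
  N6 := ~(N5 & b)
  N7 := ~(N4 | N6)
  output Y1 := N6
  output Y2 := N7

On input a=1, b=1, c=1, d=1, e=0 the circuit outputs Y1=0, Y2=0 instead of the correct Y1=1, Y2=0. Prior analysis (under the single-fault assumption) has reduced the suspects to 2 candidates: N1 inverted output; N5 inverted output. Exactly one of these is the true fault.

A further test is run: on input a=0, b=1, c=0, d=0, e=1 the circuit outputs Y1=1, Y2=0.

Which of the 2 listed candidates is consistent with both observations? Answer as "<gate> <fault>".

N1 inverted output

Evaluate each candidate on input a=0, b=1, c=0, d=0, e=1:
  N1 inverted output: N0=0, N1=0 [inverted output], N2=0, N3=1, N4=0, N5=0, N6=1, N7=0 → Y1=1, Y2=0 — matches
  N5 inverted output: N0=0, N1=1, N2=1, N3=1, N4=0, N5=1 [inverted output], N6=0, N7=1 → Y1=0, Y2=1 — eliminated
Only N1 inverted output reproduces the observed Y1=1, Y2=0.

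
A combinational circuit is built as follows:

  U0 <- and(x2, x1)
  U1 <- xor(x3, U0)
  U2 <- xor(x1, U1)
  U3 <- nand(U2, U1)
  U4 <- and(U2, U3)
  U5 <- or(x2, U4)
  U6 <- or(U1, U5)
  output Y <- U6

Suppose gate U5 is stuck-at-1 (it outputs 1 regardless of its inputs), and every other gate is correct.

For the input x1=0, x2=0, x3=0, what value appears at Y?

Propagate with U5 forced: U0=0, U1=0, U2=0, U3=1, U4=0, U5=1 [stuck-at-1], U6=1.
So Y = 1. (Without the fault it would be 0.)

1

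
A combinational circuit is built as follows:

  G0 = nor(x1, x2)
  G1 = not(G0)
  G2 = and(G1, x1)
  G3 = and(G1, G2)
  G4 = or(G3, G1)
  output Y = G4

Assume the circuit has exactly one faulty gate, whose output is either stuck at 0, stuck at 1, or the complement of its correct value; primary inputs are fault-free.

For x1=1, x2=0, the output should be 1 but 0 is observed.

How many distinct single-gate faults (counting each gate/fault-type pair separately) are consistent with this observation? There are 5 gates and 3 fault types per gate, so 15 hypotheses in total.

Fault-free: G0=0, G1=1, G2=1, G3=1, G4=1 → 1. Observed 0.
  G0: stuck-at-1, inverted output ✓; others ✗
  G1: stuck-at-0, inverted output ✓; others ✗
  G2: none of the 3 fault types match ✗
  G3: none of the 3 fault types match ✗
  G4: stuck-at-0, inverted output ✓; others ✗
Consistent faults: {G0 stuck-at-1, G0 inverted output, G1 stuck-at-0, G1 inverted output, G4 stuck-at-0, G4 inverted output} — 6 in all.

6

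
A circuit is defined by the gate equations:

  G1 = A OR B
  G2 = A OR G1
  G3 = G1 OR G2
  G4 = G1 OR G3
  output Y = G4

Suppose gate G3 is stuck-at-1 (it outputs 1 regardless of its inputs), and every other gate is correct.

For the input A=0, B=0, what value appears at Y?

1

Propagate with G3 forced: G1=0, G2=0, G3=1 [stuck-at-1], G4=1.
So Y = 1. (Without the fault it would be 0.)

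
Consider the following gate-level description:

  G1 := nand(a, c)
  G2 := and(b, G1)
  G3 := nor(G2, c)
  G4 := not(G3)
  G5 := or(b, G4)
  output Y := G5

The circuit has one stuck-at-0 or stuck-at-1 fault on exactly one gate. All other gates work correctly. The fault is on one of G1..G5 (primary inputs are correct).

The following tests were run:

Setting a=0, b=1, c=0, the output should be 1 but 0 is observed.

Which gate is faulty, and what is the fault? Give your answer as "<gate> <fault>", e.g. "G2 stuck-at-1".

Fault-free values for test 1 (a=0, b=1, c=0): G1=1, G2=1, G3=0, G4=1, G5=1, giving Y=1. Observed 0.
Test 1: faults giving observed 0 are {G5 stuck-at-0}.
Only G5 stuck-at-0 is consistent with every test.

G5 stuck-at-0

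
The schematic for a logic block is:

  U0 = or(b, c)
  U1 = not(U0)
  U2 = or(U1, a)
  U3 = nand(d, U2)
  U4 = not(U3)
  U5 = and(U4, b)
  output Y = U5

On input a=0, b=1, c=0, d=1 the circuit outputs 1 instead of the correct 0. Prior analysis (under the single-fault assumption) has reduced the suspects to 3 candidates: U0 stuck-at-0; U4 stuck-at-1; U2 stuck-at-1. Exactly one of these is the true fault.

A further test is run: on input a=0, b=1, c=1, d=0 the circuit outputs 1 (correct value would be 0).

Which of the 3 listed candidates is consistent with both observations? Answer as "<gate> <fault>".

U4 stuck-at-1

Evaluate each candidate on input a=0, b=1, c=1, d=0:
  U0 stuck-at-0: U0=0 [stuck-at-0], U1=1, U2=1, U3=1, U4=0, U5=0 → 0 — eliminated
  U4 stuck-at-1: U0=1, U1=0, U2=0, U3=1, U4=1 [stuck-at-1], U5=1 → 1 — matches
  U2 stuck-at-1: U0=1, U1=0, U2=1 [stuck-at-1], U3=1, U4=0, U5=0 → 0 — eliminated
Only U4 stuck-at-1 reproduces the observed 1.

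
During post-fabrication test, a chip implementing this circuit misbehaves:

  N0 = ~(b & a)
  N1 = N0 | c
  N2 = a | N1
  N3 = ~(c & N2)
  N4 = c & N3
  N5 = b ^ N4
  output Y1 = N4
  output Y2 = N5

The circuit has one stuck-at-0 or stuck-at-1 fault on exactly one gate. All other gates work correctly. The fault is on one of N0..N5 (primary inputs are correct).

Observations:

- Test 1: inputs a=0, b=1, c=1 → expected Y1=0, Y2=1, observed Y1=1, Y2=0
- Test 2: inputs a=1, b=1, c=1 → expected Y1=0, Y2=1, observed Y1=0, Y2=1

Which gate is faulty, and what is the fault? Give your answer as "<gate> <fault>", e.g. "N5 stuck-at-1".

Fault-free values for test 1 (a=0, b=1, c=1): N0=1, N1=1, N2=1, N3=0, N4=0, N5=1, giving Y1=0, Y2=1. Observed Y1=1, Y2=0.
Test 1: faults giving observed Y1=1, Y2=0 are {N1 stuck-at-0, N2 stuck-at-0, N3 stuck-at-1, N4 stuck-at-1}.
Test 2 (a=1, b=1, c=1): fault-free N0=0, N1=1, N2=1, N3=0, N4=0, N5=1 → Y1=0, Y2=1; observed Y1=0, Y2=1. Eliminates N2 stuck-at-0, N3 stuck-at-1, N4 stuck-at-1.
Only N1 stuck-at-0 is consistent with every test.

N1 stuck-at-0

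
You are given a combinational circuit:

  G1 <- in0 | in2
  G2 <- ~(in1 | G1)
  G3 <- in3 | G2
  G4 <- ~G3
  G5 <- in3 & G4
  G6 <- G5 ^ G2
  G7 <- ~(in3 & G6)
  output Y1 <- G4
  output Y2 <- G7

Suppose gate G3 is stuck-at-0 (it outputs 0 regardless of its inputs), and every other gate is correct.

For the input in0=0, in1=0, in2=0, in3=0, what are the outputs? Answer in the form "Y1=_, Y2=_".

Propagate with G3 forced: G1=0, G2=1, G3=0 [stuck-at-0], G4=1, G5=0, G6=1, G7=1.
So the outputs are Y1=1, Y2=1. (Without the fault they would be Y1=0, Y2=1.)

Y1=1, Y2=1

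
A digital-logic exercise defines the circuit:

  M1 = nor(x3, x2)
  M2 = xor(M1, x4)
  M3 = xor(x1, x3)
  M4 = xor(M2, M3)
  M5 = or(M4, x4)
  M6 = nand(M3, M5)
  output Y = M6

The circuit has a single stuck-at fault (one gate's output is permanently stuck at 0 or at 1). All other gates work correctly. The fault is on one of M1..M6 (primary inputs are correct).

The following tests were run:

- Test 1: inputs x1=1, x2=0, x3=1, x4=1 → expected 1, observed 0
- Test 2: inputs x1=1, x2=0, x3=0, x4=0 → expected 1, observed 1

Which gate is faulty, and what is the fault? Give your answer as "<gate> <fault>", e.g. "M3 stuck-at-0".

Fault-free values for test 1 (x1=1, x2=0, x3=1, x4=1): M1=0, M2=1, M3=0, M4=1, M5=1, M6=1, giving Y=1. Observed 0.
Test 1: faults giving observed 0 are {M3 stuck-at-1, M6 stuck-at-0}.
Test 2 (x1=1, x2=0, x3=0, x4=0): fault-free M1=1, M2=1, M3=1, M4=0, M5=0, M6=1 → 1; observed 1. Eliminates M6 stuck-at-0.
Only M3 stuck-at-1 is consistent with every test.

M3 stuck-at-1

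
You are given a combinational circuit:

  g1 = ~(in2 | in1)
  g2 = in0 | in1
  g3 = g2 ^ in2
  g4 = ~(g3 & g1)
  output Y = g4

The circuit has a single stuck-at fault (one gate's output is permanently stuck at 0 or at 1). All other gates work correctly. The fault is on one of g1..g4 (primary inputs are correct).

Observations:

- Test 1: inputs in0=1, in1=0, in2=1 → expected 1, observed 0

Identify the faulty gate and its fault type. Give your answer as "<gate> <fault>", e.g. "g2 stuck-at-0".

Fault-free values for test 1 (in0=1, in1=0, in2=1): g1=0, g2=1, g3=0, g4=1, giving Y=1. Observed 0.
Test 1: faults giving observed 0 are {g4 stuck-at-0}.
Only g4 stuck-at-0 is consistent with every test.

g4 stuck-at-0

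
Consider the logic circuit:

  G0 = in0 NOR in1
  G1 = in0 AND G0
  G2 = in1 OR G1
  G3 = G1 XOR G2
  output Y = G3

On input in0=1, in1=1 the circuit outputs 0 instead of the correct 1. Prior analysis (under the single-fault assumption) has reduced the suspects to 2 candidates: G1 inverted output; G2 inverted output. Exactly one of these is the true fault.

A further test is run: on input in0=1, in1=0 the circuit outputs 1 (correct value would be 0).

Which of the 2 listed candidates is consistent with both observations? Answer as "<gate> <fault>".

G2 inverted output

Evaluate each candidate on input in0=1, in1=0:
  G1 inverted output: G0=0, G1=1 [inverted output], G2=1, G3=0 → 0 — eliminated
  G2 inverted output: G0=0, G1=0, G2=1 [inverted output], G3=1 → 1 — matches
Only G2 inverted output reproduces the observed 1.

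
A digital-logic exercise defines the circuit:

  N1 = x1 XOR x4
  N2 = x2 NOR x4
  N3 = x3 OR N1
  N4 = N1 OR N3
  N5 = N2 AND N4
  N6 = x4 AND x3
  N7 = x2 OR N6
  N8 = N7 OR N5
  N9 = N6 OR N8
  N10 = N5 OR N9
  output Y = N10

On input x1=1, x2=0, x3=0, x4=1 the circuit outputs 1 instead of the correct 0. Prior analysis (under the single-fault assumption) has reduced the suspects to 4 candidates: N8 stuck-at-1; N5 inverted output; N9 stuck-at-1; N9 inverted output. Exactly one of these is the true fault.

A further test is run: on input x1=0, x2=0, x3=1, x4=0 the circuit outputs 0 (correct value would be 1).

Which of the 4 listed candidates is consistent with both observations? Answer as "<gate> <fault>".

Evaluate each candidate on input x1=0, x2=0, x3=1, x4=0:
  N8 stuck-at-1: N1=0, N2=1, N3=1, N4=1, N5=1, N6=0, N7=0, N8=1 [stuck-at-1], N9=1, N10=1 → 1 — eliminated
  N5 inverted output: N1=0, N2=1, N3=1, N4=1, N5=0 [inverted output], N6=0, N7=0, N8=0, N9=0, N10=0 → 0 — matches
  N9 stuck-at-1: N1=0, N2=1, N3=1, N4=1, N5=1, N6=0, N7=0, N8=1, N9=1 [stuck-at-1], N10=1 → 1 — eliminated
  N9 inverted output: N1=0, N2=1, N3=1, N4=1, N5=1, N6=0, N7=0, N8=1, N9=0 [inverted output], N10=1 → 1 — eliminated
Only N5 inverted output reproduces the observed 0.

N5 inverted output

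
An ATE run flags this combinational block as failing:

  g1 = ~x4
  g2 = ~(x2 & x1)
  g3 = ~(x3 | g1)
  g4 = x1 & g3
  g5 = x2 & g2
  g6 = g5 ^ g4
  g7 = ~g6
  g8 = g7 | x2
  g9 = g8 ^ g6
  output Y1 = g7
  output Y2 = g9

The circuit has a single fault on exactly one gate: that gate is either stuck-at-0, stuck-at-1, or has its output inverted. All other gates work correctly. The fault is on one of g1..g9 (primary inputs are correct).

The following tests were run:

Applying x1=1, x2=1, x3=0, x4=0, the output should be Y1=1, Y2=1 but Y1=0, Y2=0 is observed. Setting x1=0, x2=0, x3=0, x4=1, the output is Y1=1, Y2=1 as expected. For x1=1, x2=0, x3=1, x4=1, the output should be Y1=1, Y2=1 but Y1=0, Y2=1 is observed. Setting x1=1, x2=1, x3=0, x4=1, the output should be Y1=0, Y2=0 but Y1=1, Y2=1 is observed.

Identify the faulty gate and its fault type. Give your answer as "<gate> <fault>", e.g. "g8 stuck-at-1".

Fault-free values for test 1 (x1=1, x2=1, x3=0, x4=0): g1=1, g2=0, g3=0, g4=0, g5=0, g6=0, g7=1, g8=1, g9=1, giving Y1=1, Y2=1. Observed Y1=0, Y2=0.
Test 1: faults giving observed Y1=0, Y2=0 are {g1 stuck-at-0, g1 inverted output, g2 stuck-at-1, g2 inverted output, g3 stuck-at-1, g3 inverted output, g4 stuck-at-1, g4 inverted output, g5 stuck-at-1, g5 inverted output, g6 stuck-at-1, g6 inverted output}.
Test 2 (x1=0, x2=0, x3=0, x4=1): fault-free g1=0, g2=1, g3=1, g4=0, g5=0, g6=0, g7=1, g8=1, g9=1 → Y1=1, Y2=1; observed Y1=1, Y2=1. Eliminates g4 stuck-at-1, g4 inverted output, g5 stuck-at-1, g5 inverted output, g6 stuck-at-1, g6 inverted output.
Test 3 (x1=1, x2=0, x3=1, x4=1): fault-free g1=0, g2=1, g3=0, g4=0, g5=0, g6=0, g7=1, g8=1, g9=1 → Y1=1, Y2=1; observed Y1=0, Y2=1. Eliminates g1 stuck-at-0, g1 inverted output, g2 stuck-at-1, g2 inverted output.
Test 4 (x1=1, x2=1, x3=0, x4=1): fault-free g1=0, g2=0, g3=1, g4=1, g5=0, g6=1, g7=0, g8=1, g9=0 → Y1=0, Y2=0; observed Y1=1, Y2=1. Eliminates g3 stuck-at-1.
Only g3 inverted output is consistent with every test.

g3 inverted output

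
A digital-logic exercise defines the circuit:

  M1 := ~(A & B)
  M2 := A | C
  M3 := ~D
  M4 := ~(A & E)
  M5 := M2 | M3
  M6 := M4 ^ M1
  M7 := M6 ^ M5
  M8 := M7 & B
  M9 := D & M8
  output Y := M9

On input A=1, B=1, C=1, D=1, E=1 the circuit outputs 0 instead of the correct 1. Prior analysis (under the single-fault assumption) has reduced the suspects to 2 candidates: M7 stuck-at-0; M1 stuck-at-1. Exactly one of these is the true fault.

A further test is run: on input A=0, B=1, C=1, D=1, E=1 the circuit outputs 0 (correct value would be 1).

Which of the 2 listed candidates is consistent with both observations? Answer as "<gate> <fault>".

Evaluate each candidate on input A=0, B=1, C=1, D=1, E=1:
  M7 stuck-at-0: M1=1, M2=1, M3=0, M4=1, M5=1, M6=0, M7=0 [stuck-at-0], M8=0, M9=0 → 0 — matches
  M1 stuck-at-1: M1=1 [stuck-at-1], M2=1, M3=0, M4=1, M5=1, M6=0, M7=1, M8=1, M9=1 → 1 — eliminated
Only M7 stuck-at-0 reproduces the observed 0.

M7 stuck-at-0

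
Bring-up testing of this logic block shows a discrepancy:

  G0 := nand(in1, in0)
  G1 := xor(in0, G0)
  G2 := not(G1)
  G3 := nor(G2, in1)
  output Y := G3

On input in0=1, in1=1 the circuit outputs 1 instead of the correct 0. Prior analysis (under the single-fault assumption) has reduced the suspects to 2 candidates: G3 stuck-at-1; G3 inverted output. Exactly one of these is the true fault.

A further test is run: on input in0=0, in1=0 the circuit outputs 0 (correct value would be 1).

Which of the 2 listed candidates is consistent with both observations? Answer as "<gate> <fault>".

Evaluate each candidate on input in0=0, in1=0:
  G3 stuck-at-1: G0=1, G1=1, G2=0, G3=1 [stuck-at-1] → 1 — eliminated
  G3 inverted output: G0=1, G1=1, G2=0, G3=0 [inverted output] → 0 — matches
Only G3 inverted output reproduces the observed 0.

G3 inverted output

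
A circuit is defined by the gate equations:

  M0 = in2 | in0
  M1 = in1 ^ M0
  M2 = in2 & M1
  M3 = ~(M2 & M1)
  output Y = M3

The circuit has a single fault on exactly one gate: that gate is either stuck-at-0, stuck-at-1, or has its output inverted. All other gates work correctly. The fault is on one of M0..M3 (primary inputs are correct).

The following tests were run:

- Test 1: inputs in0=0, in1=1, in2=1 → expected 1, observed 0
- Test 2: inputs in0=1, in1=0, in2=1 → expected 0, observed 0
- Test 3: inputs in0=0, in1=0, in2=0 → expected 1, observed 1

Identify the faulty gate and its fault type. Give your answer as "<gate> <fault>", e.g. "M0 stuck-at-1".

M1 stuck-at-1

Fault-free values for test 1 (in0=0, in1=1, in2=1): M0=1, M1=0, M2=0, M3=1, giving Y=1. Observed 0.
Test 1: faults giving observed 0 are {M0 stuck-at-0, M0 inverted output, M1 stuck-at-1, M1 inverted output, M3 stuck-at-0, M3 inverted output}.
Test 2 (in0=1, in1=0, in2=1): fault-free M0=1, M1=1, M2=1, M3=0 → 0; observed 0. Eliminates M0 stuck-at-0, M0 inverted output, M1 inverted output, M3 inverted output.
Test 3 (in0=0, in1=0, in2=0): fault-free M0=0, M1=0, M2=0, M3=1 → 1; observed 1. Eliminates M3 stuck-at-0.
Only M1 stuck-at-1 is consistent with every test.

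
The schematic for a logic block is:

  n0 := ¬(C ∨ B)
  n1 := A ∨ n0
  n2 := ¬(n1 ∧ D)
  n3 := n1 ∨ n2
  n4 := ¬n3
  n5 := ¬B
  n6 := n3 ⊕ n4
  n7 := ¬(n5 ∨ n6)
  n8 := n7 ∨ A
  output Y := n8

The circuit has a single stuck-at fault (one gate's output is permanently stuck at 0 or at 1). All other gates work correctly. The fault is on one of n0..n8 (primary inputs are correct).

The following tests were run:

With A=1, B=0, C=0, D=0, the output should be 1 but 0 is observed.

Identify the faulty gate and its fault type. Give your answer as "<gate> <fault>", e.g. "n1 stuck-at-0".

Fault-free values for test 1 (A=1, B=0, C=0, D=0): n0=1, n1=1, n2=1, n3=1, n4=0, n5=1, n6=1, n7=0, n8=1, giving Y=1. Observed 0.
Test 1: faults giving observed 0 are {n8 stuck-at-0}.
Only n8 stuck-at-0 is consistent with every test.

n8 stuck-at-0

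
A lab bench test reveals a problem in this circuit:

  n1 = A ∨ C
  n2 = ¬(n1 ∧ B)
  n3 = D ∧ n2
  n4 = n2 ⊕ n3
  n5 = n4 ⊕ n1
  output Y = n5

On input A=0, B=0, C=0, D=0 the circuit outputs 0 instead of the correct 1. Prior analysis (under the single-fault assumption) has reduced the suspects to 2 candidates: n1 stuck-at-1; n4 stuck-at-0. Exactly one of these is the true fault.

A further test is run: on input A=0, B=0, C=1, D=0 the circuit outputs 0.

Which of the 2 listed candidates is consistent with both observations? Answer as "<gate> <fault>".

Evaluate each candidate on input A=0, B=0, C=1, D=0:
  n1 stuck-at-1: n1=1 [stuck-at-1], n2=1, n3=0, n4=1, n5=0 → 0 — matches
  n4 stuck-at-0: n1=1, n2=1, n3=0, n4=0 [stuck-at-0], n5=1 → 1 — eliminated
Only n1 stuck-at-1 reproduces the observed 0.

n1 stuck-at-1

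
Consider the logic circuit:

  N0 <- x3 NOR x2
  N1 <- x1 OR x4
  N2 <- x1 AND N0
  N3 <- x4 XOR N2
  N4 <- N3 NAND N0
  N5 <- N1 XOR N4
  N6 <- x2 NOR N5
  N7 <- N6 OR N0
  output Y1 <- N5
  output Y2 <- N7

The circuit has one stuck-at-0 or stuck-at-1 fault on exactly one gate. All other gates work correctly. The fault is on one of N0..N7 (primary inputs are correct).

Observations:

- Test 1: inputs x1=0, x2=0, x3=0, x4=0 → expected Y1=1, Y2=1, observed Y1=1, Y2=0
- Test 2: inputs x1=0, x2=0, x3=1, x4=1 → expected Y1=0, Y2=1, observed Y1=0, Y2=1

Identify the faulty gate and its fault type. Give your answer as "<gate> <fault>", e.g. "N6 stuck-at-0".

N0 stuck-at-0

Fault-free values for test 1 (x1=0, x2=0, x3=0, x4=0): N0=1, N1=0, N2=0, N3=0, N4=1, N5=1, N6=0, N7=1, giving Y1=1, Y2=1. Observed Y1=1, Y2=0.
Test 1: faults giving observed Y1=1, Y2=0 are {N0 stuck-at-0, N7 stuck-at-0}.
Test 2 (x1=0, x2=0, x3=1, x4=1): fault-free N0=0, N1=1, N2=0, N3=1, N4=1, N5=0, N6=1, N7=1 → Y1=0, Y2=1; observed Y1=0, Y2=1. Eliminates N7 stuck-at-0.
Only N0 stuck-at-0 is consistent with every test.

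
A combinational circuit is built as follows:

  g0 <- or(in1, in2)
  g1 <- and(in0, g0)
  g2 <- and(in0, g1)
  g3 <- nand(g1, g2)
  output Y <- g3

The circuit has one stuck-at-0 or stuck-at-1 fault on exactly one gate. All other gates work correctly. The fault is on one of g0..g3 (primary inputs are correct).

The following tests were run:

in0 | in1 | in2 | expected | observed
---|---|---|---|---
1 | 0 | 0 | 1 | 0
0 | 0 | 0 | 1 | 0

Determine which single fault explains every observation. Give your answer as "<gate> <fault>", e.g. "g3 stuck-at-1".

Fault-free values for test 1 (in0=1, in1=0, in2=0): g0=0, g1=0, g2=0, g3=1, giving Y=1. Observed 0.
Test 1: faults giving observed 0 are {g0 stuck-at-1, g1 stuck-at-1, g3 stuck-at-0}.
Test 2 (in0=0, in1=0, in2=0): fault-free g0=0, g1=0, g2=0, g3=1 → 1; observed 0. Eliminates g0 stuck-at-1, g1 stuck-at-1.
Only g3 stuck-at-0 is consistent with every test.

g3 stuck-at-0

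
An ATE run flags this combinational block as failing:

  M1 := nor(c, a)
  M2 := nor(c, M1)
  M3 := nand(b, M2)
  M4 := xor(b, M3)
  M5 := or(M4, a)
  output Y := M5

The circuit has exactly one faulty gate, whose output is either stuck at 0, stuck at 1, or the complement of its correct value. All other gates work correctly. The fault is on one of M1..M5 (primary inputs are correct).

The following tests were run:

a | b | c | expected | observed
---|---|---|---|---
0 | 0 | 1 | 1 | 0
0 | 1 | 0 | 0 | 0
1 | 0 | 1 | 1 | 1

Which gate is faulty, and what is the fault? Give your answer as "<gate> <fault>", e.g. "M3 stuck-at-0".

M4 stuck-at-0

Fault-free values for test 1 (a=0, b=0, c=1): M1=0, M2=0, M3=1, M4=1, M5=1, giving Y=1. Observed 0.
Test 1: faults giving observed 0 are {M3 stuck-at-0, M3 inverted output, M4 stuck-at-0, M4 inverted output, M5 stuck-at-0, M5 inverted output}.
Test 2 (a=0, b=1, c=0): fault-free M1=1, M2=0, M3=1, M4=0, M5=0 → 0; observed 0. Eliminates M3 stuck-at-0, M3 inverted output, M4 inverted output, M5 inverted output.
Test 3 (a=1, b=0, c=1): fault-free M1=0, M2=0, M3=1, M4=1, M5=1 → 1; observed 1. Eliminates M5 stuck-at-0.
Only M4 stuck-at-0 is consistent with every test.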